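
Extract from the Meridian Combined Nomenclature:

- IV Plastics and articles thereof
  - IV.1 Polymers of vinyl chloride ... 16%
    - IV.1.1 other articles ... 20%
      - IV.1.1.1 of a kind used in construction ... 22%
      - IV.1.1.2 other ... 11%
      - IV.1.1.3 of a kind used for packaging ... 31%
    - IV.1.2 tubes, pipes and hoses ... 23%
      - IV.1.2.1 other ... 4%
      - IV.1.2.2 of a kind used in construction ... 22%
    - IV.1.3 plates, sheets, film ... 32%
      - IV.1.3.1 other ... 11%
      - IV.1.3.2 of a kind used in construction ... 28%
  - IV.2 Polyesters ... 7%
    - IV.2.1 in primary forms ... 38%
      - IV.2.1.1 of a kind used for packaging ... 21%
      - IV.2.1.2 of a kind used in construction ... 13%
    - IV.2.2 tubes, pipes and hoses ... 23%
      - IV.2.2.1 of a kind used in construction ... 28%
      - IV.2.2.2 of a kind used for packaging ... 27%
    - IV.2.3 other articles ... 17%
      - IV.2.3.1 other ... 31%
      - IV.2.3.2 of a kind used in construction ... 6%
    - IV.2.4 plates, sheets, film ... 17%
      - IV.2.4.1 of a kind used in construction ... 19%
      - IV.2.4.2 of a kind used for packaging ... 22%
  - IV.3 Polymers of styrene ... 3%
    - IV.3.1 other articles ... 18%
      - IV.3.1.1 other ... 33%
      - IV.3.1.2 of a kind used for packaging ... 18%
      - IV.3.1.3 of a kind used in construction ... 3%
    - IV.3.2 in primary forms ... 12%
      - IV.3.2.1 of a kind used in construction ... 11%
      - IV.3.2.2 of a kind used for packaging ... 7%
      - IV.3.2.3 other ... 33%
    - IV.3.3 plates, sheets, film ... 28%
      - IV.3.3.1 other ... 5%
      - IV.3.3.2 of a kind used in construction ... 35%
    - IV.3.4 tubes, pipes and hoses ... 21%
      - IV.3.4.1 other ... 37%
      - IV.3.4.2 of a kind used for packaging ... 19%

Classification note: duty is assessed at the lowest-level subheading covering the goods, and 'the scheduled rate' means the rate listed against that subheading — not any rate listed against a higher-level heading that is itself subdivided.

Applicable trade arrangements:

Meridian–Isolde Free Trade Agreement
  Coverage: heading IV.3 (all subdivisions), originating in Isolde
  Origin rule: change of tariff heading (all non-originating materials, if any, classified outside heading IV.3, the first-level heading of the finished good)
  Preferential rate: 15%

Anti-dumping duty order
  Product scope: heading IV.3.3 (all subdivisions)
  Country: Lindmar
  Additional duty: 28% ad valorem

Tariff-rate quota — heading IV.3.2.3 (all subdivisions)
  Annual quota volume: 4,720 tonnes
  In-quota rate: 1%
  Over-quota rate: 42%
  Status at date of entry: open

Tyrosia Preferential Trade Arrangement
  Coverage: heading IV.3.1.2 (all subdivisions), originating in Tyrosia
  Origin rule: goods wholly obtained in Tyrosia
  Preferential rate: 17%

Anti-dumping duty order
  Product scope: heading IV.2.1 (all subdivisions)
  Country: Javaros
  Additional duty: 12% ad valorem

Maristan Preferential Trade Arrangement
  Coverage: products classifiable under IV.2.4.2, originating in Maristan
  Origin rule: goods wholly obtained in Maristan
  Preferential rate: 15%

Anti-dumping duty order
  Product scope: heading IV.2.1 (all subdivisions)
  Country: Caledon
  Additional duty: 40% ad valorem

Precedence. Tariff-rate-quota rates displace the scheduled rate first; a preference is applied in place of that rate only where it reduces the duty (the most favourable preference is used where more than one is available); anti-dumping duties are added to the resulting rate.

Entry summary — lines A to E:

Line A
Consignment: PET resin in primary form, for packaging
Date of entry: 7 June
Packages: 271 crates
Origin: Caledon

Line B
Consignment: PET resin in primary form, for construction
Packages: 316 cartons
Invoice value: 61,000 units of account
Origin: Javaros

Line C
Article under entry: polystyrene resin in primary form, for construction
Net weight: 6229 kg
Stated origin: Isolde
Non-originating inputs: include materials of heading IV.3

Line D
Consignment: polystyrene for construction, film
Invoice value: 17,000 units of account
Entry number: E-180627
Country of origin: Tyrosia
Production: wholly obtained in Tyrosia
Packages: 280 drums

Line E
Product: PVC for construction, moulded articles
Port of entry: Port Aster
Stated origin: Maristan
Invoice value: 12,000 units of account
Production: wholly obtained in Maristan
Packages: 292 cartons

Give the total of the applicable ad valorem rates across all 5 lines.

154%

Line A: PET → IV.2; resin in primary form → IV.2.1; for packaging → IV.2.1.1. Scheduled 21%. anti-dumping (Caledon, IV.2.1): +40%; total 21% + 40% = 61%. → 61%.
Line B: PET → IV.2; resin in primary form → IV.2.1; for construction → IV.2.1.2. Scheduled 13%. anti-dumping (Javaros, IV.2.1): +12%; total 13% + 12% = 25%. → 25%.
Line C: polystyrene → IV.3; resin in primary form → IV.3.2; for construction → IV.3.2.1. Scheduled 11%. Isolde agreement on IV.3: CTH not met. → 11%.
Line D: polystyrene → IV.3; film → IV.3.3; for construction → IV.3.3.2. Scheduled 35%. Tyrosia agreement on IV.3.1.2: IV.3.3.2 not covered. → 35%.
Line E: PVC → IV.1; moulded articles → IV.1.1; for construction → IV.1.1.1. Scheduled 22%. Maristan agreement on IV.2.4.2: IV.1.1.1 not covered. → 22%.
Sum: 61% + 25% + 11% + 35% + 22% = 154%.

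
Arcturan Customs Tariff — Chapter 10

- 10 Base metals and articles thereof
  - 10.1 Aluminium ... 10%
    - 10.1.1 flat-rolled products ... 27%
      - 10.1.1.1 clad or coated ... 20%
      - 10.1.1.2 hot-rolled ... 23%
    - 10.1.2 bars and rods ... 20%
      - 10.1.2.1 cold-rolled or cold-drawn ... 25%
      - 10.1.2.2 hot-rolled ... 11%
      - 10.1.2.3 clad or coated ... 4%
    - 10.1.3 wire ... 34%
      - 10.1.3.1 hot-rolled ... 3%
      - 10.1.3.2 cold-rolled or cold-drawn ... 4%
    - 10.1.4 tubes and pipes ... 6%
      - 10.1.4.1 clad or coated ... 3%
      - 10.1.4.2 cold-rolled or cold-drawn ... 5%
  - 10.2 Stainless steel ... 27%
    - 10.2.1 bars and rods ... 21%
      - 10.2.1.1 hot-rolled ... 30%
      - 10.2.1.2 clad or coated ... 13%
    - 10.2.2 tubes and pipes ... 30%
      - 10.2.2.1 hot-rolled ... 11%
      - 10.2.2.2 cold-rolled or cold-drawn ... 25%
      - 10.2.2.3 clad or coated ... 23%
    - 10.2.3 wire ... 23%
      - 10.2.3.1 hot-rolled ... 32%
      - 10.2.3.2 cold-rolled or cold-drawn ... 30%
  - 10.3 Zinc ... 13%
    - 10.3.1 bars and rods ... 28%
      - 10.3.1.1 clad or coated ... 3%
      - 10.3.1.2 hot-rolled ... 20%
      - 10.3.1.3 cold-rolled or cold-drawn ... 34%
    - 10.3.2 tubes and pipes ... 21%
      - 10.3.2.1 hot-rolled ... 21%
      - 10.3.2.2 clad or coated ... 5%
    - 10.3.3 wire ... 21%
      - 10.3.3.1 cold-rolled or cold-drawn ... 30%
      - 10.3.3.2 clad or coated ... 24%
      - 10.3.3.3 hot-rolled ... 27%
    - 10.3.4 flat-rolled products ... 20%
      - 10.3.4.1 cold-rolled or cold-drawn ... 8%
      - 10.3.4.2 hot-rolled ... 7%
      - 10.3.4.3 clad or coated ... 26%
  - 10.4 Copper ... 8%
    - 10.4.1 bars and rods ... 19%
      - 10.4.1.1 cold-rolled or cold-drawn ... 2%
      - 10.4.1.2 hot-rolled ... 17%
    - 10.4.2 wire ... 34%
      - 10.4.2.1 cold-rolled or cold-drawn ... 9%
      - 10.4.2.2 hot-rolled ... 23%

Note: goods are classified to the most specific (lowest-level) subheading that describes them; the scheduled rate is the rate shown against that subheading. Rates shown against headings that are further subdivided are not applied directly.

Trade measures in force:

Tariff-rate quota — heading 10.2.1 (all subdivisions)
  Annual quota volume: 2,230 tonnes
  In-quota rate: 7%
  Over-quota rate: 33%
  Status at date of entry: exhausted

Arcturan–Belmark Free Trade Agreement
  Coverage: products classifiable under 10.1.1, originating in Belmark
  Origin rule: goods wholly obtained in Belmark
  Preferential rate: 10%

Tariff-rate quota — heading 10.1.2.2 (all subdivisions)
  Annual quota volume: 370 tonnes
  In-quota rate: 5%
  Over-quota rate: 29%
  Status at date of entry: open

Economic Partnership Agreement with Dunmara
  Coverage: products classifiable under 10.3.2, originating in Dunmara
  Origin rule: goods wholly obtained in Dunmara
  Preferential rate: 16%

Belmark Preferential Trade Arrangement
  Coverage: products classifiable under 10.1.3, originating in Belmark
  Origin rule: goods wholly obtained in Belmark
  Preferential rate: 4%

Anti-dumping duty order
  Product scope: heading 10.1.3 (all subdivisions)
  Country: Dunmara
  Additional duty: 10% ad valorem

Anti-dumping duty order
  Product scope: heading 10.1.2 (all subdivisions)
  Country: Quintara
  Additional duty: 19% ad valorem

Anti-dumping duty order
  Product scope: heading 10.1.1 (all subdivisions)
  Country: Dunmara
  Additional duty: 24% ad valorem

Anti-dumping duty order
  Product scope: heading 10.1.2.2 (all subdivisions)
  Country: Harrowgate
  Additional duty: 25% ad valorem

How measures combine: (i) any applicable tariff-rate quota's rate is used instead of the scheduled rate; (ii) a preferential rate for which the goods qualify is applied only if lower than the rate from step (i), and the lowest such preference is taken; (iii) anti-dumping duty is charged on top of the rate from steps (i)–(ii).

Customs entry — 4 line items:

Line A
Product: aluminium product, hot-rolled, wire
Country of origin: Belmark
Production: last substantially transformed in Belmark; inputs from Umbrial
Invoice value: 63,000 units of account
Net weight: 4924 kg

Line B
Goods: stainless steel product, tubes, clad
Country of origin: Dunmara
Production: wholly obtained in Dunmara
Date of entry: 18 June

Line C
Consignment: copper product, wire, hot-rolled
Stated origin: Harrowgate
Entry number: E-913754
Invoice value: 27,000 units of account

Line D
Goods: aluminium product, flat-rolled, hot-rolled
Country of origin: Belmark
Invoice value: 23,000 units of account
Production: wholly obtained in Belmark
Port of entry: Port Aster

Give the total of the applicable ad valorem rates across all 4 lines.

Line A: aluminium → 10.1; wire → 10.1.3; hot-rolled → 10.1.3.1. Scheduled 3%. Belmark agreement on 10.1.1: 10.1.3.1 not covered; Belmark agreement on 10.1.3: not wholly obtained. → 3%.
Line B: stainless steel → 10.2; tubes → 10.2.2; clad → 10.2.2.3. Scheduled 23%. Dunmara agreement on 10.3.2: 10.2.2.3 not covered. → 23%.
Line C: copper → 10.4; wire → 10.4.2; hot-rolled → 10.4.2.2. Scheduled 23%. No special measure applies. → 23%.
Line D: aluminium → 10.1; flat-rolled → 10.1.1; hot-rolled → 10.1.1.2. Scheduled 23%. Belmark agreement on 10.1.1: wholly obtained → 10% available; Belmark agreement on 10.1.3: 10.1.1.2 not covered; preferential 10%. → 10%.
Sum: 3% + 23% + 23% + 10% = 59%.

59%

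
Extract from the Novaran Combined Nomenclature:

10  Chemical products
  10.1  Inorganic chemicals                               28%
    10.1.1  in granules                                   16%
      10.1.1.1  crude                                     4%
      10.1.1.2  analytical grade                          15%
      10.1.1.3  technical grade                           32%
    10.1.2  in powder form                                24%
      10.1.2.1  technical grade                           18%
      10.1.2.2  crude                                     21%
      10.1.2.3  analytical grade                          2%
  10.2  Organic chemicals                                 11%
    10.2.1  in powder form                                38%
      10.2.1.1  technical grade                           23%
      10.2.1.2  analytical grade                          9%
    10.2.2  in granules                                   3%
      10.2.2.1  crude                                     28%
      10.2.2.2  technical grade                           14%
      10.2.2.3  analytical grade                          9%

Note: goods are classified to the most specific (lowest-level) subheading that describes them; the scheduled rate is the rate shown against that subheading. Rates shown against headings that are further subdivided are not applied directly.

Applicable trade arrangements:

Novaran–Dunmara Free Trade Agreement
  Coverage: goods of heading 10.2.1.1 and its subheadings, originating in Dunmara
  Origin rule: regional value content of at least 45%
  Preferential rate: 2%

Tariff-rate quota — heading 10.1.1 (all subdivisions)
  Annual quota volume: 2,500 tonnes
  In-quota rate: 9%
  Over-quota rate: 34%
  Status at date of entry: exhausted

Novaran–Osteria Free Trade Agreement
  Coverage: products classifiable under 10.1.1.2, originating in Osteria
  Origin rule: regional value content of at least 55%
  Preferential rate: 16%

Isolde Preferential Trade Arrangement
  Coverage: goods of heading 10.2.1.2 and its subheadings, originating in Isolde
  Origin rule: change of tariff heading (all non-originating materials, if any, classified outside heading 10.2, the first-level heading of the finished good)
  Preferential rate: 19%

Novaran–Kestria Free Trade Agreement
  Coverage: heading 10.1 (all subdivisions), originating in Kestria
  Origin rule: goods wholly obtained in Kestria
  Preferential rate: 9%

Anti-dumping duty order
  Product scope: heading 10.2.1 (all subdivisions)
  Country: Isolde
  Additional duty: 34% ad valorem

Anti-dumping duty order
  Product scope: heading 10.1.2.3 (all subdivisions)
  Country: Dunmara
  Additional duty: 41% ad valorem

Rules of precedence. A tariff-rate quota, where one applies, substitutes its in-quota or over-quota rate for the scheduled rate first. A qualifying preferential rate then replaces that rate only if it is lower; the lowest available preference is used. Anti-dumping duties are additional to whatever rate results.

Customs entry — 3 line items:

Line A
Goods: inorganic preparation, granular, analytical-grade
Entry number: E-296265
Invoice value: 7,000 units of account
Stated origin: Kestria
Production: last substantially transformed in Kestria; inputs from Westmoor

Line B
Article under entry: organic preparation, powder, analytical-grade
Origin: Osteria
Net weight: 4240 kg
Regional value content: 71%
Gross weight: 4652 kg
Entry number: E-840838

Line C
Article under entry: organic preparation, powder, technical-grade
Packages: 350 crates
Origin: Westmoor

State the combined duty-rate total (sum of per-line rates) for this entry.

66%

Line A: inorganic → 10.1; granular → 10.1.1; analytical-grade → 10.1.1.2. Scheduled 15%. quota on 10.1.1 exhausted → over-quota 34%; Kestria agreement on 10.1: not wholly obtained. → 34%.
Line B: organic → 10.2; powder → 10.2.1; analytical-grade → 10.2.1.2. Scheduled 9%. Osteria agreement on 10.1.1.2: 10.2.1.2 not covered. → 9%.
Line C: organic → 10.2; powder → 10.2.1; technical-grade → 10.2.1.1. Scheduled 23%. No special measure applies. → 23%.
Sum: 34% + 9% + 23% = 66%.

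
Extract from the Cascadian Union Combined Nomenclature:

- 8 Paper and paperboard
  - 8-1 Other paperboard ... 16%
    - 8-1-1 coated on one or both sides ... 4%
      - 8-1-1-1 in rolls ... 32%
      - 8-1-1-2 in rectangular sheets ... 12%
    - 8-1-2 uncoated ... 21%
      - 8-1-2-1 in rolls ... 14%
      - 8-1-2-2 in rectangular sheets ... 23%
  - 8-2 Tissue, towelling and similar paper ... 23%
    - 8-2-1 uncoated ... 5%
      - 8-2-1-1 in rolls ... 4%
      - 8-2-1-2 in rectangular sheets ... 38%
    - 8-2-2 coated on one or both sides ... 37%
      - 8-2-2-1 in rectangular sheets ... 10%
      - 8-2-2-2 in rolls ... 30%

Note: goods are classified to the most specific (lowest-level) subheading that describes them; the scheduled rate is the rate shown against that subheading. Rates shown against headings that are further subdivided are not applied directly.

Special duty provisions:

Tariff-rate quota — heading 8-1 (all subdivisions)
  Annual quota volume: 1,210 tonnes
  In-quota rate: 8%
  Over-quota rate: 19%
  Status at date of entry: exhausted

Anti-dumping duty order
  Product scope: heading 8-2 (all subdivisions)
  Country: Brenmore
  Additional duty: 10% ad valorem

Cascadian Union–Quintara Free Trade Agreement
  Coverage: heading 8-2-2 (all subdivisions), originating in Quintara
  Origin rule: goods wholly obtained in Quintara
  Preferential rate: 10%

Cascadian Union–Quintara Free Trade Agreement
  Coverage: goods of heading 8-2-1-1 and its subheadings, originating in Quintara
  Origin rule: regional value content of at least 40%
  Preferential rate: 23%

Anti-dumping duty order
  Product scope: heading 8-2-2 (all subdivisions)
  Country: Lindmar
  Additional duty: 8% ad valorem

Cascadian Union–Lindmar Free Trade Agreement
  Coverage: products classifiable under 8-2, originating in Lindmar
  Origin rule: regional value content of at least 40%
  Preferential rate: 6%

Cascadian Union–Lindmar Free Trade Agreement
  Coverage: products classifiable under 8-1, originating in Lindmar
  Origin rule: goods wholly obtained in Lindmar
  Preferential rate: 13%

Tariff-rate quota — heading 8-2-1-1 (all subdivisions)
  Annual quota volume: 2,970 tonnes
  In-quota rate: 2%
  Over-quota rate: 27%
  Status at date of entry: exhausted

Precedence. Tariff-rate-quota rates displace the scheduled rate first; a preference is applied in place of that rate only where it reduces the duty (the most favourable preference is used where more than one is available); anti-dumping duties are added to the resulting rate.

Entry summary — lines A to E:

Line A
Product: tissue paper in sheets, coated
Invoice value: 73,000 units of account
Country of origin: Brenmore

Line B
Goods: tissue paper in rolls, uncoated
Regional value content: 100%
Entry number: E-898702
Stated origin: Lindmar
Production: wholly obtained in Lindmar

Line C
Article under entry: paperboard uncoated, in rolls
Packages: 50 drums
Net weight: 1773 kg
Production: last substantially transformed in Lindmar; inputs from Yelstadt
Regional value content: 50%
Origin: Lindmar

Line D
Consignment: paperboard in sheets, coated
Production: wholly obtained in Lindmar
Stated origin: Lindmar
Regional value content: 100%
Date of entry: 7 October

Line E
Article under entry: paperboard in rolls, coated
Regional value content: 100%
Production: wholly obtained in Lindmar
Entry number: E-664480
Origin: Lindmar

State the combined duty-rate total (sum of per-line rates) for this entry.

71%

Line A: tissue paper → 8-2; coated → 8-2-2; in sheets → 8-2-2-1. Scheduled 10%. anti-dumping (Brenmore, 8-2): +10%; total 10% + 10% = 20%. → 20%.
Line B: tissue paper → 8-2; uncoated → 8-2-1; in rolls → 8-2-1-1. Scheduled 4%. quota on 8-2-1-1 exhausted → over-quota 27%; Lindmar agreement on 8-2: RVC ≥ 40% → 6% available; Lindmar agreement on 8-1: 8-2-1-1 not covered; preferential 6%. → 6%.
Line C: paperboard → 8-1; uncoated → 8-1-2; in rolls → 8-1-2-1. Scheduled 14%. quota on 8-1 exhausted → over-quota 19%; Lindmar agreement on 8-2: 8-1-2-1 not covered; Lindmar agreement on 8-1: not wholly obtained. → 19%.
Line D: paperboard → 8-1; coated → 8-1-1; in sheets → 8-1-1-2. Scheduled 12%. quota on 8-1 exhausted → over-quota 19%; Lindmar agreement on 8-2: 8-1-1-2 not covered; Lindmar agreement on 8-1: wholly obtained → 13% available; preferential 13%. → 13%.
Line E: paperboard → 8-1; coated → 8-1-1; in rolls → 8-1-1-1. Scheduled 32%. quota on 8-1 exhausted → over-quota 19%; Lindmar agreement on 8-2: 8-1-1-1 not covered; Lindmar agreement on 8-1: wholly obtained → 13% available; preferential 13%. → 13%.
Sum: 20% + 6% + 19% + 13% + 13% = 71%.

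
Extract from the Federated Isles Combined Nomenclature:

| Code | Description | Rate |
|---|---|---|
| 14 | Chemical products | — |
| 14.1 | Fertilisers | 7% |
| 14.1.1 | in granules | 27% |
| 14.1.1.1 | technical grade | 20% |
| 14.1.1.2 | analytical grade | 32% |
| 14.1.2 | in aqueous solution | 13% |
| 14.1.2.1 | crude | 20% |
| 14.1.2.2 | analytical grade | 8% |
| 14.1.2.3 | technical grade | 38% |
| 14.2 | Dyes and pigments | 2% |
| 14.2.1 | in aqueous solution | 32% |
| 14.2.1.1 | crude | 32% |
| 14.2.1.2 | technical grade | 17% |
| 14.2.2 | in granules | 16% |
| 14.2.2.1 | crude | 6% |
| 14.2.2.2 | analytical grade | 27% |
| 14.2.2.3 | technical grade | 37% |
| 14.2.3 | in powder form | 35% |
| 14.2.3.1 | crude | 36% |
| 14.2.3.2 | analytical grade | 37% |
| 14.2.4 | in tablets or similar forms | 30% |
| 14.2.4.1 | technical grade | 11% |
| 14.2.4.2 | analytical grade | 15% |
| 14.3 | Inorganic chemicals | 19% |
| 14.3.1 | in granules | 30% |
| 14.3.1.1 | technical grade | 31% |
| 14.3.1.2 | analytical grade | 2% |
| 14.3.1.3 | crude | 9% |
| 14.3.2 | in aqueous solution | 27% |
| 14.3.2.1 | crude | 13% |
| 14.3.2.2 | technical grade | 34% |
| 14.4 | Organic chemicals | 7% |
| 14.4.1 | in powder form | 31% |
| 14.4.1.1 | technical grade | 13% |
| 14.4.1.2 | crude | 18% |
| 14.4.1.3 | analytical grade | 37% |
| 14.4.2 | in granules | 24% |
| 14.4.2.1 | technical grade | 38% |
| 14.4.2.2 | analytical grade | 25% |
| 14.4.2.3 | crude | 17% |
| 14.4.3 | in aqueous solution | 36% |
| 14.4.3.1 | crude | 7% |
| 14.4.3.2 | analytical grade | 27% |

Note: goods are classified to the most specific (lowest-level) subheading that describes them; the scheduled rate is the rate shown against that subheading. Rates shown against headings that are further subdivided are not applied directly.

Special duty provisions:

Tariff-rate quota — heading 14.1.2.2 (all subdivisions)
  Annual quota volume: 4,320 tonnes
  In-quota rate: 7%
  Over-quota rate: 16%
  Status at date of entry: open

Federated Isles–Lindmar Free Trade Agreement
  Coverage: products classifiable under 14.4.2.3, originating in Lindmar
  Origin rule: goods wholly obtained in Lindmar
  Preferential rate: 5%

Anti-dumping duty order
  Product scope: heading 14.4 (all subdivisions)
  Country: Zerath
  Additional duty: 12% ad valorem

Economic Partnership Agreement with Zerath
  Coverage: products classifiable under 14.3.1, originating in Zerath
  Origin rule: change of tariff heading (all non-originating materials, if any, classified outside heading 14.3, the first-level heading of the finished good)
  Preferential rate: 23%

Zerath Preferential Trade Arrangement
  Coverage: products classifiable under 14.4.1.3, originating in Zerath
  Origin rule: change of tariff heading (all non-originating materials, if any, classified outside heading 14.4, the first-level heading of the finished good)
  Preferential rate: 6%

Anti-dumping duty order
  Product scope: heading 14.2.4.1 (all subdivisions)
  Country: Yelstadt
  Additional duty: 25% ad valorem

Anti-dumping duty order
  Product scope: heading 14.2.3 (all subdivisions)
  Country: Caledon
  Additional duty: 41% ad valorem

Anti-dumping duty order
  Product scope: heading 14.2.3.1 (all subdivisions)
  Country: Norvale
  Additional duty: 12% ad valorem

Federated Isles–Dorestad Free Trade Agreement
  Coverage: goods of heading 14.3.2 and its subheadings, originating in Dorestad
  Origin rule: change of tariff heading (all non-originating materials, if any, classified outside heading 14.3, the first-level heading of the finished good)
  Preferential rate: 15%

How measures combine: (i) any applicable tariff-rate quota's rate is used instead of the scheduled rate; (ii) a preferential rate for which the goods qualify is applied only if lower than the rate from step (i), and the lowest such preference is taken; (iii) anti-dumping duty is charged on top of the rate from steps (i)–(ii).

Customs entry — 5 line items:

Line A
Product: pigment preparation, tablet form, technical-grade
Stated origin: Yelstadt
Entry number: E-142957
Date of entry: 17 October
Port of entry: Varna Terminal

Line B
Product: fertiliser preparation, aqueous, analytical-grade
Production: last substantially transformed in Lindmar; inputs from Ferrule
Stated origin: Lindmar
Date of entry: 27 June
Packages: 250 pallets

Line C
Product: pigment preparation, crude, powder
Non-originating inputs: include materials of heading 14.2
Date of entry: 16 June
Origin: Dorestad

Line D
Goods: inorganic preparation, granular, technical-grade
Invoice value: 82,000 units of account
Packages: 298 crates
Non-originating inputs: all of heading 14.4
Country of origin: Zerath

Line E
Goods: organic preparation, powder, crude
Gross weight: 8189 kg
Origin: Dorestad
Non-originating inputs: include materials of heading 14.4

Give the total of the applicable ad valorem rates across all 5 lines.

120%

Line A: pigment → 14.2; tablet form → 14.2.4; technical-grade → 14.2.4.1. Scheduled 11%. anti-dumping (Yelstadt, 14.2.4.1): +25%; total 11% + 25% = 36%. → 36%.
Line B: fertiliser → 14.1; aqueous → 14.1.2; analytical-grade → 14.1.2.2. Scheduled 8%. quota on 14.1.2.2 open → in-quota 7%; Lindmar agreement on 14.4.2.3: 14.1.2.2 not covered. → 7%.
Line C: pigment → 14.2; powder → 14.2.3; crude → 14.2.3.1. Scheduled 36%. Dorestad agreement on 14.3.2: 14.2.3.1 not covered. → 36%.
Line D: inorganic → 14.3; granular → 14.3.1; technical-grade → 14.3.1.1. Scheduled 31%. Zerath agreement on 14.3.1: CTH met → 23% available; Zerath agreement on 14.4.1.3: 14.3.1.1 not covered; preferential 23%. → 23%.
Line E: organic → 14.4; powder → 14.4.1; crude → 14.4.1.2. Scheduled 18%. Dorestad agreement on 14.3.2: 14.4.1.2 not covered. → 18%.
Sum: 36% + 7% + 36% + 23% + 18% = 120%.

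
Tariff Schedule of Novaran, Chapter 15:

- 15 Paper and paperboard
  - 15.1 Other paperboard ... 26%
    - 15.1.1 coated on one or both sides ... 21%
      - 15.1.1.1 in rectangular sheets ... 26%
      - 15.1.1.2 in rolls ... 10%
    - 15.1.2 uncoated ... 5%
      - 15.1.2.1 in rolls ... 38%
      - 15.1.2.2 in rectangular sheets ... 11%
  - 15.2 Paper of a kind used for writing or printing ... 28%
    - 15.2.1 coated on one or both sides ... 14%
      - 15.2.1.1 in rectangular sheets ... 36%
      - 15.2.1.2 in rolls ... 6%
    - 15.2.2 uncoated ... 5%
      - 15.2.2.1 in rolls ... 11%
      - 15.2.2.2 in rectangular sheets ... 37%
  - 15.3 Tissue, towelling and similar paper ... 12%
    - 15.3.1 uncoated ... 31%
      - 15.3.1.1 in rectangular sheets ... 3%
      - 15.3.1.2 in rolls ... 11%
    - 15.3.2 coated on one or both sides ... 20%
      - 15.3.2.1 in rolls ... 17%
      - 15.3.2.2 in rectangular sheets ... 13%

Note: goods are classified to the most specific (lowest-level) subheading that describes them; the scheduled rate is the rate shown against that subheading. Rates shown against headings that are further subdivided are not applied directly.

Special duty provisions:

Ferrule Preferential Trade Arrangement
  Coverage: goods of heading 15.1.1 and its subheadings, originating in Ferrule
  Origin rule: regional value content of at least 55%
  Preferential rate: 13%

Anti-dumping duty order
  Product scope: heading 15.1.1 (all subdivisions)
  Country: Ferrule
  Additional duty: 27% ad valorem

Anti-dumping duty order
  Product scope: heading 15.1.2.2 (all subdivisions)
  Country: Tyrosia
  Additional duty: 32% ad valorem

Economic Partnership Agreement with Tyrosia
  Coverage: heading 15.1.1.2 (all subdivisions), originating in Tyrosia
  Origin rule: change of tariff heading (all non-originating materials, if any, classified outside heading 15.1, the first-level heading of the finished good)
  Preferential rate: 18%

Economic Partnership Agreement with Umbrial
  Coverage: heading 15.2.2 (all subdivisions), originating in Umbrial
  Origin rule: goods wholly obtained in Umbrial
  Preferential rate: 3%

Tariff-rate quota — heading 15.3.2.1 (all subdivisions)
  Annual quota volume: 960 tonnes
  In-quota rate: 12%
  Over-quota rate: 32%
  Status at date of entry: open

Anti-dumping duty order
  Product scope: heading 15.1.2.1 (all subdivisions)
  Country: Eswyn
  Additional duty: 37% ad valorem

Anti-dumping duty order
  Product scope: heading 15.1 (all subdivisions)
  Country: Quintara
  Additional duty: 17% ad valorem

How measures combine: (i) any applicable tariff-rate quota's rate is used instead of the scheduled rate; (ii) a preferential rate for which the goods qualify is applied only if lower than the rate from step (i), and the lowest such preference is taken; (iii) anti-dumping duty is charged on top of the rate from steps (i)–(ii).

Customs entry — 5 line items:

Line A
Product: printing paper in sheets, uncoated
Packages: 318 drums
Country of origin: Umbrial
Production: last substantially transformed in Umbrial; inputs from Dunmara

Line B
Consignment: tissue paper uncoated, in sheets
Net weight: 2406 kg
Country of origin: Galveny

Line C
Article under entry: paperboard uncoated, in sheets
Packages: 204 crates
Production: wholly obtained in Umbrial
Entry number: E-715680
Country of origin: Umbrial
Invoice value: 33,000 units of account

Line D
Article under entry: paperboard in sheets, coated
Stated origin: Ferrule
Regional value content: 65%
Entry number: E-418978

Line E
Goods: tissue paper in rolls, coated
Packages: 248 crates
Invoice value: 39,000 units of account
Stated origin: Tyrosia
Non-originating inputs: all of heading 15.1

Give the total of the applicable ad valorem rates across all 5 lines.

103%

Line A: printing paper → 15.2; uncoated → 15.2.2; in sheets → 15.2.2.2. Scheduled 37%. Umbrial agreement on 15.2.2: not wholly obtained. → 37%.
Line B: tissue paper → 15.3; uncoated → 15.3.1; in sheets → 15.3.1.1. Scheduled 3%. No special measure applies. → 3%.
Line C: paperboard → 15.1; uncoated → 15.1.2; in sheets → 15.1.2.2. Scheduled 11%. Umbrial agreement on 15.2.2: 15.1.2.2 not covered. → 11%.
Line D: paperboard → 15.1; coated → 15.1.1; in sheets → 15.1.1.1. Scheduled 26%. Ferrule agreement on 15.1.1: RVC ≥ 55% → 13% available; preferential 13%; anti-dumping (Ferrule, 15.1.1): +27%; total 13% + 27% = 40%. → 40%.
Line E: tissue paper → 15.3; coated → 15.3.2; in rolls → 15.3.2.1. Scheduled 17%. quota on 15.3.2.1 open → in-quota 12%; Tyrosia agreement on 15.1.1.2: 15.3.2.1 not covered. → 12%.
Sum: 37% + 3% + 11% + 40% + 12% = 103%.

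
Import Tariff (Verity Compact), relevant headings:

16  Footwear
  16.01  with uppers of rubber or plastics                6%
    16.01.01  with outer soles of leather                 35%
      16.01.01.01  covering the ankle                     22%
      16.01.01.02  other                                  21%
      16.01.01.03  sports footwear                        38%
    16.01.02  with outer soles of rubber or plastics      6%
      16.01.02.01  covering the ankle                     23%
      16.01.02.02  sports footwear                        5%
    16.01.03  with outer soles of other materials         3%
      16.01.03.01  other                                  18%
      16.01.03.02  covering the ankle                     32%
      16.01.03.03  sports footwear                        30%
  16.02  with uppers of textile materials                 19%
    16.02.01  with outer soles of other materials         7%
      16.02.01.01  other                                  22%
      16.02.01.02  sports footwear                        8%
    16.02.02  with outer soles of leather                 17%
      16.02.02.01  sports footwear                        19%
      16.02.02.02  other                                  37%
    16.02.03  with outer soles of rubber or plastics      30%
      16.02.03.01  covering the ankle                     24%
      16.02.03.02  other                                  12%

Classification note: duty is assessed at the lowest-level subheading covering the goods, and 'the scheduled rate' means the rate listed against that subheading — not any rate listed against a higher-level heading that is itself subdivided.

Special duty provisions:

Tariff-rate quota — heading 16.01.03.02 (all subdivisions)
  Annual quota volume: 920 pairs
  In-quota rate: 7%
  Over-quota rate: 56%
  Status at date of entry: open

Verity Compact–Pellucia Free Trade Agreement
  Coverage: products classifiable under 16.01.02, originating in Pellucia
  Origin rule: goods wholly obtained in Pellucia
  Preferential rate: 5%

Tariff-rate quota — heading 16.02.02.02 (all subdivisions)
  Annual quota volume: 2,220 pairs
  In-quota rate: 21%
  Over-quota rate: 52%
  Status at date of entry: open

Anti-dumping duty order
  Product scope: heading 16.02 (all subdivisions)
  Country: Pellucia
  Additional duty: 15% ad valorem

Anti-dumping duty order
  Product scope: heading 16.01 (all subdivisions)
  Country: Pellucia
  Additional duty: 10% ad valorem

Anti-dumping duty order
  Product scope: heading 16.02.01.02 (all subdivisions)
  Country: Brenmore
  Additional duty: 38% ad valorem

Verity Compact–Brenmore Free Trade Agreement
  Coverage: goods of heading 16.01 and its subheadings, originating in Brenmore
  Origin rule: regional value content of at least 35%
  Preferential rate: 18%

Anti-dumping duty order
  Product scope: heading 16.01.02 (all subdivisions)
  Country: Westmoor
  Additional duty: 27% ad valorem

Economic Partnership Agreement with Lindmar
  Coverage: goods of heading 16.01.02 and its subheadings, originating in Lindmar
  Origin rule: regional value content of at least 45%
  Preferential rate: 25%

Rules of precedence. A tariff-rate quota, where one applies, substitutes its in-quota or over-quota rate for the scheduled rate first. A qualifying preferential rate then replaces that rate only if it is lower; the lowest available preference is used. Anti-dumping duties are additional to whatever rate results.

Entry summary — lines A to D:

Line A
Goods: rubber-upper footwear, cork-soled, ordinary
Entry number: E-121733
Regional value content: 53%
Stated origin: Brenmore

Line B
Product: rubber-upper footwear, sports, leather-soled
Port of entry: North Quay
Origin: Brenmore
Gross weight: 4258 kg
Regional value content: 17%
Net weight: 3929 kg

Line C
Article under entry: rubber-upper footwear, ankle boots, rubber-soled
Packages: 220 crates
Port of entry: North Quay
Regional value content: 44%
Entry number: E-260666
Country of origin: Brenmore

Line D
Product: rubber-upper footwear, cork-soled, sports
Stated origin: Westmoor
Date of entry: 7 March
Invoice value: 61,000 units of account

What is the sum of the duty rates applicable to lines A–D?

Line A: rubber-upper → 16.01; cork-soled → 16.01.03; ordinary → 16.01.03.01. Scheduled 18%. Brenmore agreement on 16.01: RVC ≥ 35% → 18% available; preference 18% not lower than 18% → no reduction. → 18%.
Line B: rubber-upper → 16.01; leather-soled → 16.01.01; sports → 16.01.01.03. Scheduled 38%. Brenmore agreement on 16.01: RVC < 35%. → 38%.
Line C: rubber-upper → 16.01; rubber-soled → 16.01.02; ankle boots → 16.01.02.01. Scheduled 23%. Brenmore agreement on 16.01: RVC ≥ 35% → 18% available; preferential 18%. → 18%.
Line D: rubber-upper → 16.01; cork-soled → 16.01.03; sports → 16.01.03.03. Scheduled 30%. No special measure applies. → 30%.
Sum: 18% + 38% + 18% + 30% = 104%.

104%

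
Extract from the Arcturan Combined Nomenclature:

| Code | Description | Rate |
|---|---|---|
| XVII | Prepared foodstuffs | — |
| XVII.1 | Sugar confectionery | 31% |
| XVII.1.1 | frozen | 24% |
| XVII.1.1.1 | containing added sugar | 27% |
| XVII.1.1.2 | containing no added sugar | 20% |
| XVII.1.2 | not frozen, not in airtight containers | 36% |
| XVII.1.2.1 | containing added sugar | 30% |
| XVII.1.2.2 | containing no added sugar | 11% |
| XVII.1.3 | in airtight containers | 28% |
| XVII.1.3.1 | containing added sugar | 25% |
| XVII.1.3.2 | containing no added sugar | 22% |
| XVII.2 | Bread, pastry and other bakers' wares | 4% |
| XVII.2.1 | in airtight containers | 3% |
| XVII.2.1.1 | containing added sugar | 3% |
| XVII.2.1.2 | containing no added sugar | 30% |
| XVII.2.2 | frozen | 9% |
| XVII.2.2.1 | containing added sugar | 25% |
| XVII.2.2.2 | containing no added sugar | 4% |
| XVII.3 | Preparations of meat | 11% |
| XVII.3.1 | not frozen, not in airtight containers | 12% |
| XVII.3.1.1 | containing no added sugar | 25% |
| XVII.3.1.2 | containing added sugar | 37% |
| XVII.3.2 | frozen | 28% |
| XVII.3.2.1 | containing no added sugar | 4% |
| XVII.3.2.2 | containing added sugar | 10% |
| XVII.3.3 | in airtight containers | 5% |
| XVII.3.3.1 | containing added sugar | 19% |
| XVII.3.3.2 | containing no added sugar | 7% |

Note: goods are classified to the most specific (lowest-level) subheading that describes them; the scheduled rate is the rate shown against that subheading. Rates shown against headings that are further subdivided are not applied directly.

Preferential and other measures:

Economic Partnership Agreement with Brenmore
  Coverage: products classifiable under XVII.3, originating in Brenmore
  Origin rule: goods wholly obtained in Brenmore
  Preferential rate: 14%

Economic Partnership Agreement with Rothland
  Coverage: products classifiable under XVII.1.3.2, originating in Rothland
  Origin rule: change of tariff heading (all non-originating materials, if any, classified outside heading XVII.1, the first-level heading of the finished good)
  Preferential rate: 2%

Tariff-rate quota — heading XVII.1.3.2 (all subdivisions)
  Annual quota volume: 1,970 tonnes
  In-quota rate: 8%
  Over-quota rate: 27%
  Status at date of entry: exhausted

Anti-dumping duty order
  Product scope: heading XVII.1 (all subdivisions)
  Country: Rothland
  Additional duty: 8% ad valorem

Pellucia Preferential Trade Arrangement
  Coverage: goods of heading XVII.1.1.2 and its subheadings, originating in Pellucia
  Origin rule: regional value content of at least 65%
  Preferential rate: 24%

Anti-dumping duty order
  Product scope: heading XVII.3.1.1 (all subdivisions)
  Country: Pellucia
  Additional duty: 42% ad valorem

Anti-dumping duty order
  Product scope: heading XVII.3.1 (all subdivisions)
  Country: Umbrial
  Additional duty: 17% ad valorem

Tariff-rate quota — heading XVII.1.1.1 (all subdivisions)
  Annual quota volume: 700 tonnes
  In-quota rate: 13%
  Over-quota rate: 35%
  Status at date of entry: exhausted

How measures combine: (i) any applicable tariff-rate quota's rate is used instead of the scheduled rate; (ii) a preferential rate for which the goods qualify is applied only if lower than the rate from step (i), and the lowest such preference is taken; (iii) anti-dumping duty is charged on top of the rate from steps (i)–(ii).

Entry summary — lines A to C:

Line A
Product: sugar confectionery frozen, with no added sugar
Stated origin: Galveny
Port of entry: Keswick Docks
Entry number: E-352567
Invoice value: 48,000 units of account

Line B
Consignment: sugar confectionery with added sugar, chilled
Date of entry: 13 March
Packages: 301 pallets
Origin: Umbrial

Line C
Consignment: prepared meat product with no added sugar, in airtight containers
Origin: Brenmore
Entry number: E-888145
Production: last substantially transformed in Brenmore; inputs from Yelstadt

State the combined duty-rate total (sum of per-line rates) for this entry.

57%

Line A: sugar confectionery → XVII.1; frozen → XVII.1.1; with no added sugar → XVII.1.1.2. Scheduled 20%. No special measure applies. → 20%.
Line B: sugar confectionery → XVII.1; chilled → XVII.1.2; with added sugar → XVII.1.2.1. Scheduled 30%. No special measure applies. → 30%.
Line C: prepared meat product → XVII.3; in airtight containers → XVII.3.3; with no added sugar → XVII.3.3.2. Scheduled 7%. Brenmore agreement on XVII.3: not wholly obtained. → 7%.
Sum: 20% + 30% + 7% = 57%.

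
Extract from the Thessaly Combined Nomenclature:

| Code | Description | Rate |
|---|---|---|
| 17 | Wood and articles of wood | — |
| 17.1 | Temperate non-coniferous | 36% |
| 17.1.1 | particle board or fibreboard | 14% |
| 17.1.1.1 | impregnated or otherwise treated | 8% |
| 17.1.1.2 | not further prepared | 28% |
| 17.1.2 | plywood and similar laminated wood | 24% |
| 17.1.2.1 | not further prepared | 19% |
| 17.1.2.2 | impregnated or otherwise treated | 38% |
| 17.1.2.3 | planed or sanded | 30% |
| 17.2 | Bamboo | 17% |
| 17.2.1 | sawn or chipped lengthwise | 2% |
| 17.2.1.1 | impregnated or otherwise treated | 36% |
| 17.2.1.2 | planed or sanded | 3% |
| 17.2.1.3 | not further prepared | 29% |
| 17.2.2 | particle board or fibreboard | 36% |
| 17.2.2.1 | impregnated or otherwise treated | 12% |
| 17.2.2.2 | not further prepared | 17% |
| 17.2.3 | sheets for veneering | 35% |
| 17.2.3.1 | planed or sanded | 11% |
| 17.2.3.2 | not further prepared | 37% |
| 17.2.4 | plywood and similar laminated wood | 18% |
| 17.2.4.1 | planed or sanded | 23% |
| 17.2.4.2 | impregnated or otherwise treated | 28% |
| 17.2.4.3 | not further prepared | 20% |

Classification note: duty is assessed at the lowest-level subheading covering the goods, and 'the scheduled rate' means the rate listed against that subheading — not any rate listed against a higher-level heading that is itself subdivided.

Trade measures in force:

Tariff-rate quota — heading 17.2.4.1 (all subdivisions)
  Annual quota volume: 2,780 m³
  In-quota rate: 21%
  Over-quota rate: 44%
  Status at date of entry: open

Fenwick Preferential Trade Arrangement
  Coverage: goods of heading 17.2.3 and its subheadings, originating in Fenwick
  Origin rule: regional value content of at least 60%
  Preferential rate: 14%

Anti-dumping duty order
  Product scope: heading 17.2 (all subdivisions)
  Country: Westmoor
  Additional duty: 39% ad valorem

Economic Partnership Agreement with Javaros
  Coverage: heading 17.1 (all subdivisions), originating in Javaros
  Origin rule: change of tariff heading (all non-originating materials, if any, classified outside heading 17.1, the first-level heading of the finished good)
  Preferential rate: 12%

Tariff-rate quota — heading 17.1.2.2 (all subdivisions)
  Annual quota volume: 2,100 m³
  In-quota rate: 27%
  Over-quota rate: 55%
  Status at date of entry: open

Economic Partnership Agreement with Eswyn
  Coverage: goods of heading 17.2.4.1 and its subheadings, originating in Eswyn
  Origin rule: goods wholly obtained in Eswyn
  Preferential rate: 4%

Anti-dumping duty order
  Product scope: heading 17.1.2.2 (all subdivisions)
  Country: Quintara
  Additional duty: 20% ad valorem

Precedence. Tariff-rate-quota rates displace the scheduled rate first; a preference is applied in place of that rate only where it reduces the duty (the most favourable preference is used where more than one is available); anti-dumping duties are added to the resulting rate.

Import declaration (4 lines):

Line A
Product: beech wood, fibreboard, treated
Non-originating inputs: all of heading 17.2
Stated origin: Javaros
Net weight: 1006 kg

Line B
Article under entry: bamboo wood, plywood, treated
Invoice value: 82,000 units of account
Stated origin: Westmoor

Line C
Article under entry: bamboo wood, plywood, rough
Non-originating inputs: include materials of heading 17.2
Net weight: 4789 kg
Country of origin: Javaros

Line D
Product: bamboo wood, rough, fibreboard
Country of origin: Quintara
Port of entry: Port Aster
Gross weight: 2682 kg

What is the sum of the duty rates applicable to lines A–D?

112%

Line A: beech → 17.1; fibreboard → 17.1.1; treated → 17.1.1.1. Scheduled 8%. Javaros agreement on 17.1: CTH met → 12% available; preference 12% not lower than 8% → no reduction. → 8%.
Line B: bamboo → 17.2; plywood → 17.2.4; treated → 17.2.4.2. Scheduled 28%. anti-dumping (Westmoor, 17.2): +39%; total 28% + 39% = 67%. → 67%.
Line C: bamboo → 17.2; plywood → 17.2.4; rough → 17.2.4.3. Scheduled 20%. Javaros agreement on 17.1: 17.2.4.3 not covered. → 20%.
Line D: bamboo → 17.2; fibreboard → 17.2.2; rough → 17.2.2.2. Scheduled 17%. No special measure applies. → 17%.
Sum: 8% + 67% + 20% + 17% = 112%.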